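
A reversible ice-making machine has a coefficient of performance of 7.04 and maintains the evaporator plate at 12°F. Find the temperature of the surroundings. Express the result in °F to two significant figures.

COP_R = T_C/(T_H − T_C) gives T_H − T_C = T_C/COP.
With T_C = 262.04 K, T_H = 262.04 × (1 + 1/7.04) = 299.26 K.
Converting, 299.26 K = 79.00°F.

79 °F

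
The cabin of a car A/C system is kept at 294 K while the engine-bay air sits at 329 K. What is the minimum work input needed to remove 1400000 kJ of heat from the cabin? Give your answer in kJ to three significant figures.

The reservoir spacing is ΔT = 329 − 294 = 35.00 K.
The reversible limit is COP_R = T_C/ΔT = 8.400, so W_min = Q_C/COP = Q_C·ΔT/T_C.
W_min = 1400000 × 35.00/294.00 = 166700 kJ.

167000 kJ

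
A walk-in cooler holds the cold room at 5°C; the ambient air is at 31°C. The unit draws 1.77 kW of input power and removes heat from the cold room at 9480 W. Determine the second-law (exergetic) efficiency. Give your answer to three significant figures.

0.501

Converting, Q̇_C = 9480 W = 9.480 kW, so COP_actual = Q̇_C/Ẇ = 9.480/1.770 = 5.356.
In absolute terms T_C = 278.15 K and T_H = 304.15 K, so ΔT = 26.00 K.
COP_Carnot = T_C/ΔT = 278.15/26.00 = 10.70.
η_II = COP_actual/COP_Carnot = 5.356/10.70 = 0.5006.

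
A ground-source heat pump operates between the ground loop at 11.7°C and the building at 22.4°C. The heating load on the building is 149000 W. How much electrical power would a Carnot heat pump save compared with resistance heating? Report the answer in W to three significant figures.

144000 W

In absolute terms T_C = 284.85 K and T_H = 295.55 K, so ΔT = 10.70 K.
COP_Carnot = T_H/ΔT = 295.55/10.70 = 27.62.
Resistance heating needs Ẇ_res = Q̇_H = 149000 W; the reversible heat pump needs only Ẇ_hp = Q̇_H/COP = 5394 W.
Saving = 149000 − 5394 = 143600 W.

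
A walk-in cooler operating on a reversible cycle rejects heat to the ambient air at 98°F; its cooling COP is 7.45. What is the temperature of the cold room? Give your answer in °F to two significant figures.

For a Carnot refrigerator COP_R = T_C/(T_H − T_C), so T_C = COP·T_H/(1 + COP).
With T_H = 309.82 K, T_C = 7.45 × 309.82/8.450 = 273.15 K.
Converting, 273.15 K = 32.00°F.

32 °F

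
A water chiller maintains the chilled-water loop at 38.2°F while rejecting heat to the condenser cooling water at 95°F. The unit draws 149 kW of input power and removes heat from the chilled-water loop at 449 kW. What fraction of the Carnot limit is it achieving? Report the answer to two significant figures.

COP_actual = Q̇_C/Ẇ = 449.0/149.0 = 3.013.
In absolute terms T_C = 276.59 K and T_H = 308.15 K, so ΔT = 31.56 K.
COP_Carnot = T_C/ΔT = 276.59/31.56 = 8.765.
η_II = COP_actual/COP_Carnot = 3.013/8.765 = 0.3438.

0.34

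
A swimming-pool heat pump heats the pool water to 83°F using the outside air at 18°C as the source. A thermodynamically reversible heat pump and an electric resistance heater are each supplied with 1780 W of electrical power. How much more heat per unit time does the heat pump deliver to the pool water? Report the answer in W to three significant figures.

50200 W

In absolute terms T_C = 291.15 K and T_H = 301.48 K, so ΔT = 10.33 K.
COP_Carnot = T_H/ΔT = 301.48/10.33 = 29.18.
The heat pump delivers Q̇_H = COP × Ẇ = 51930 W; the resistance heater delivers Ẇ = 1780 W.
Extra = (COP − 1)·Ẇ = 50150 W.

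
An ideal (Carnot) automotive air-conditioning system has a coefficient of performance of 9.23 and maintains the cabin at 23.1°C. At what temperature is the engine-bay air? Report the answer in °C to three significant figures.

COP_R = T_C/(T_H − T_C) gives T_H − T_C = T_C/COP.
With T_C = 296.25 K, T_H = 296.25 × (1 + 1/9.23) = 328.35 K.
Converting, 328.35 K = 55.20°C.

55.2 °C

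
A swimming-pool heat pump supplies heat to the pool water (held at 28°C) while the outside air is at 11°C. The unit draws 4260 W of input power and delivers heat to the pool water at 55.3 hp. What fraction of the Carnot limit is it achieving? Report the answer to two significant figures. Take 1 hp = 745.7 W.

0.55

Converting, Q̇_H = 55.30 hp = 41240 W, so COP_actual = Q̇_H/Ẇ = 41240/4260 = 9.680.
In absolute terms T_C = 284.15 K and T_H = 301.15 K, so ΔT = 17.00 K.
COP_Carnot = T_H/ΔT = 301.15/17.00 = 17.71.
η_II = COP_actual/COP_Carnot = 9.680/17.71 = 0.5464.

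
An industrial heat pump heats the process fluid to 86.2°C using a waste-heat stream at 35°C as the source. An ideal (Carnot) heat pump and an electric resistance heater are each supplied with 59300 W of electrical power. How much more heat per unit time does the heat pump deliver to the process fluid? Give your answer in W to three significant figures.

In absolute terms T_C = 308.15 K and T_H = 359.35 K, so ΔT = 51.20 K.
COP_Carnot = T_H/ΔT = 359.35/51.20 = 7.019.
The heat pump delivers Q̇_H = COP × Ẇ = 416200 W; the resistance heater delivers Ẇ = 59300 W.
Extra = (COP − 1)·Ẇ = 356900 W.

357000 W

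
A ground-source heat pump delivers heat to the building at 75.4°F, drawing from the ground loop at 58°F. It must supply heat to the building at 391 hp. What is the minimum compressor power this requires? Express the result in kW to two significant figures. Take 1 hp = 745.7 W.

9.5 kW

In absolute terms T_C = 287.59 K and T_H = 297.26 K, so ΔT = 9.667 K.
COP_Carnot = T_H/ΔT = 297.26/9.667 = 30.75.
Ẇ_min = Q̇/COP_Carnot = 391.0/30.75 = 12.71 hp = 9.482 kW.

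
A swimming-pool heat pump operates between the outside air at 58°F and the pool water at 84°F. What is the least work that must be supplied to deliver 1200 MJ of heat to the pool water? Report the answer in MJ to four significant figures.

57.39 MJ

In absolute terms T_C = 287.59 K and T_H = 302.04 K, so ΔT = 14.44 K.
The reversible limit is COP_HP = T_H/ΔT = 20.91, so W_min = Q_H/COP = Q_H·ΔT/T_H.
W_min = 1200 × 14.44/302.04 = 57.39 MJ.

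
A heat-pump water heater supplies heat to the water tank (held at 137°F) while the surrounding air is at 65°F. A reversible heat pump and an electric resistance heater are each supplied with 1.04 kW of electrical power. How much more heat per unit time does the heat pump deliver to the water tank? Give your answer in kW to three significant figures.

In absolute terms T_C = 291.48 K and T_H = 331.48 K, so ΔT = 40.00 K.
COP_Carnot = T_H/ΔT = 331.48/40.00 = 8.287.
The heat pump delivers Q̇_H = COP × Ẇ = 8.619 kW; the resistance heater delivers Ẇ = 1.040 kW.
Extra = (COP − 1)·Ẇ = 7.579 kW.

7.58 kW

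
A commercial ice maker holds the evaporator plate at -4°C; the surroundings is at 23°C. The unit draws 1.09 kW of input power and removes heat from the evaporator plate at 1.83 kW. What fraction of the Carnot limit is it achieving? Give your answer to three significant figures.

COP_actual = Q̇_C/Ẇ = 1.830/1.090 = 1.679.
In absolute terms T_C = 269.15 K and T_H = 296.15 K, so ΔT = 27.00 K.
COP_Carnot = T_C/ΔT = 269.15/27.00 = 9.969.
η_II = COP_actual/COP_Carnot = 1.679/9.969 = 0.1684.

0.168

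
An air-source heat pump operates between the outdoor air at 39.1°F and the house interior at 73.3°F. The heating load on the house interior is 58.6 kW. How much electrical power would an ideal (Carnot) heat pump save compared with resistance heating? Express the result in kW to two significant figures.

In absolute terms T_C = 277.09 K and T_H = 296.09 K, so ΔT = 19.00 K.
COP_Carnot = T_H/ΔT = 296.09/19.00 = 15.58.
Resistance heating needs Ẇ_res = Q̇_H = 58.60 kW; the reversible heat pump needs only Ẇ_hp = Q̇_H/COP = 3.760 kW.
Saving = 58.60 − 3.760 = 54.84 kW.

55 kW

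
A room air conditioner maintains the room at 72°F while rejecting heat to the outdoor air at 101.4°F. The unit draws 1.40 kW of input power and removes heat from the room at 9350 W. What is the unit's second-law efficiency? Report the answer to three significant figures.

0.369

Converting, Q̇_C = 9350 W = 9.350 kW, so COP_actual = Q̇_C/Ẇ = 9.350/1.400 = 6.679.
In absolute terms T_C = 295.37 K and T_H = 311.71 K, so ΔT = 16.33 K.
COP_Carnot = T_C/ΔT = 295.37/16.33 = 18.08.
η_II = COP_actual/COP_Carnot = 6.679/18.08 = 0.3693.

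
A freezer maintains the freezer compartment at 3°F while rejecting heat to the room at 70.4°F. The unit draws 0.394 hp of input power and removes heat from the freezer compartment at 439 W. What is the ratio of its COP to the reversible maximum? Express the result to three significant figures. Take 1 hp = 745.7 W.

Converting, Q̇_C = 439.0 W = 0.5887 hp, so COP_actual = Q̇_C/Ẇ = 0.5887/0.3940 = 1.494.
In absolute terms T_C = 257.04 K and T_H = 294.48 K, so ΔT = 37.44 K.
COP_Carnot = T_C/ΔT = 257.04/37.44 = 6.865.
η_II = COP_actual/COP_Carnot = 1.494/6.865 = 0.2177.

0.218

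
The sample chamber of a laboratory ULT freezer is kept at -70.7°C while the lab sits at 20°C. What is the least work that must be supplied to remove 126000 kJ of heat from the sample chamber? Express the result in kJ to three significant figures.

56400 kJ

In absolute terms T_C = 202.45 K and T_H = 293.15 K, so ΔT = 90.70 K.
The reversible limit is COP_R = T_C/ΔT = 2.232, so W_min = Q_C/COP = Q_C·ΔT/T_C.
W_min = 126000 × 90.70/202.45 = 56450 kJ.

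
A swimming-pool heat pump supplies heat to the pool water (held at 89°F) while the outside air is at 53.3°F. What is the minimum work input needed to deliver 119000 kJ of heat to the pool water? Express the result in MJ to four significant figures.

In absolute terms T_C = 284.98 K and T_H = 304.82 K, so ΔT = 19.83 K.
The reversible limit is COP_HP = T_H/ΔT = 15.37, so W_min = Q_H/COP = Q_H·ΔT/T_H.
W_min = 119000 × 19.83/304.82 = 7743 kJ = 7.743 MJ.

7.743 MJ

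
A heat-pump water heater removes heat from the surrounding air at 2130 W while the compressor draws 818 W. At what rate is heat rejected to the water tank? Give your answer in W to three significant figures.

2950 W

For a cyclic device the first law requires Q̇_H = Q̇_C + Ẇ.
Q̇_H = Q̇_C + Ẇ = 2948 W.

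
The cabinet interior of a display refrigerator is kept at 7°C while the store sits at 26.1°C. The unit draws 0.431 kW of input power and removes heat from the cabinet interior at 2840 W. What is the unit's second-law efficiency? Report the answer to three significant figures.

0.449

Converting, Q̇_C = 2840 W = 2.840 kW, so COP_actual = Q̇_C/Ẇ = 2.840/0.4310 = 6.589.
In absolute terms T_C = 280.15 K and T_H = 299.25 K, so ΔT = 19.10 K.
COP_Carnot = T_C/ΔT = 280.15/19.10 = 14.67.
η_II = COP_actual/COP_Carnot = 6.589/14.67 = 0.4492.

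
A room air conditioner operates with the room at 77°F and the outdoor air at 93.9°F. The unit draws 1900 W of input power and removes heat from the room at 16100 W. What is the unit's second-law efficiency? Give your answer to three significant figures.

0.267

COP_actual = Q̇_C/Ẇ = 16100/1900 = 8.474.
In absolute terms T_C = 298.15 K and T_H = 307.54 K, so ΔT = 9.389 K.
COP_Carnot = T_C/ΔT = 298.15/9.389 = 31.76.
η_II = COP_actual/COP_Carnot = 8.474/31.76 = 0.2668.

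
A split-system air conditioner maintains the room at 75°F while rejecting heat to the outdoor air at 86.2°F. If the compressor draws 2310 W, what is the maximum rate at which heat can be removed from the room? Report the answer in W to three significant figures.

110000 W

In absolute terms T_C = 297.04 K and T_H = 303.26 K, so ΔT = 6.222 K.
COP_Carnot = T_C/ΔT = 297.04/6.222 = 47.74.
Q̇_max = COP_Carnot × Ẇ = 47.74 × 2310 W = 110300 W.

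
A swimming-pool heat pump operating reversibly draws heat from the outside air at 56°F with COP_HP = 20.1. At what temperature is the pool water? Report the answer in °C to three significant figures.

COP_HP = T_H/(T_H − T_C) rearranges to T_H = COP·T_C/(COP − 1).
With T_C = 286.48 K, T_H = 20.1 × 286.48/19.10 = 301.48 K.
Converting, 301.48 K = 28.33°C.

28.3 °C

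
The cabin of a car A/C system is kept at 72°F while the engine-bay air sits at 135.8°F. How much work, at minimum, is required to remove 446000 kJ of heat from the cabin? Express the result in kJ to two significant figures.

54000 kJ

In absolute terms T_C = 295.37 K and T_H = 330.82 K, so ΔT = 35.44 K.
The reversible limit is COP_R = T_C/ΔT = 8.333, so W_min = Q_C/COP = Q_C·ΔT/T_C.
W_min = 446000 × 35.44/295.37 = 53520 kJ.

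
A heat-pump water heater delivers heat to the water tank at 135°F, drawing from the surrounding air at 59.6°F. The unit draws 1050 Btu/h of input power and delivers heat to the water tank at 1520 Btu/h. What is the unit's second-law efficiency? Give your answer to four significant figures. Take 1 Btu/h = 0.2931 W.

0.1835

COP_actual = Q̇_H/Ẇ = 1520/1050 = 1.448.
In absolute terms T_C = 288.48 K and T_H = 330.37 K, so ΔT = 41.89 K.
COP_Carnot = T_H/ΔT = 330.37/41.89 = 7.887.
η_II = COP_actual/COP_Carnot = 1.448/7.887 = 0.1835.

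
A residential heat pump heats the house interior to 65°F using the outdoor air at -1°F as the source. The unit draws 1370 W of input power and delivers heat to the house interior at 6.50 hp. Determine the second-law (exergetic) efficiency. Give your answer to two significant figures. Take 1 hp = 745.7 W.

0.45

Converting, Q̇_H = 6.500 hp = 4847 W, so COP_actual = Q̇_H/Ẇ = 4847/1370 = 3.538.
In absolute terms T_C = 254.82 K and T_H = 291.48 K, so ΔT = 36.67 K.
COP_Carnot = T_H/ΔT = 291.48/36.67 = 7.950.
η_II = COP_actual/COP_Carnot = 3.538/7.950 = 0.4451.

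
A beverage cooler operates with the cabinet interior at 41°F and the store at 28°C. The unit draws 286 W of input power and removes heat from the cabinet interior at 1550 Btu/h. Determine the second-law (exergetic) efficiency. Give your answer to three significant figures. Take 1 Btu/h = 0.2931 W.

0.131

Converting, Q̇_C = 1550 Btu/h = 454.3 W, so COP_actual = Q̇_C/Ẇ = 454.3/286.0 = 1.588.
In absolute terms T_C = 278.15 K and T_H = 301.15 K, so ΔT = 23.00 K.
COP_Carnot = T_C/ΔT = 278.15/23.00 = 12.09.
η_II = COP_actual/COP_Carnot = 1.588/12.09 = 0.1314.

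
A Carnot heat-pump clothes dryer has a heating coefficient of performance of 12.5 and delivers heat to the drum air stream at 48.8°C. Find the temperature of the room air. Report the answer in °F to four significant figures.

73.48 °F

COP_HP = T_H/(T_H − T_C) gives T_H − T_C = T_H/COP.
With T_H = 321.95 K, T_C = 321.95 × (1 − 1/12.5) = 296.19 K.
Converting, 296.19 K = 73.48°F.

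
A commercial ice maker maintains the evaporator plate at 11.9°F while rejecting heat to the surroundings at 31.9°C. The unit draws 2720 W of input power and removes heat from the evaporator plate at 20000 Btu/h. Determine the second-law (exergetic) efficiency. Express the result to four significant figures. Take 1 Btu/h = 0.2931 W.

Converting, Q̇_C = 20000 Btu/h = 5862 W, so COP_actual = Q̇_C/Ẇ = 5862/2720 = 2.155.
In absolute terms T_C = 261.98 K and T_H = 305.05 K, so ΔT = 43.07 K.
COP_Carnot = T_C/ΔT = 261.98/43.07 = 6.083.
η_II = COP_actual/COP_Carnot = 2.155/6.083 = 0.3543.

0.3543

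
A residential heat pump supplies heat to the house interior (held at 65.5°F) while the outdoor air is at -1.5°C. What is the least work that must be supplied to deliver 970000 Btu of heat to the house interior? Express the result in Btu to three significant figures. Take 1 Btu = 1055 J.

In absolute terms T_C = 271.65 K and T_H = 291.76 K, so ΔT = 20.11 K.
The reversible limit is COP_HP = T_H/ΔT = 14.51, so W_min = Q_H/COP = Q_H·ΔT/T_H.
W_min = 970000 × 20.11/291.76 = 66860 Btu.

66900 Btu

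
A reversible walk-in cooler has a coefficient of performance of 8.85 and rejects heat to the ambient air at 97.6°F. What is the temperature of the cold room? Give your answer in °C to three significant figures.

For a Carnot refrigerator COP_R = T_C/(T_H − T_C), so T_C = COP·T_H/(1 + COP).
With T_H = 309.59 K, T_C = 8.85 × 309.59/9.850 = 278.16 K.
Converting, 278.16 K = 5.01°C.

5.01 °C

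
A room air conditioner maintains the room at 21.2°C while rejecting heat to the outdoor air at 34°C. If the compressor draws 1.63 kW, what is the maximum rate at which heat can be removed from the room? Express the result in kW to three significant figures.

37.5 kW

In absolute terms T_C = 294.35 K and T_H = 307.15 K, so ΔT = 12.80 K.
COP_Carnot = T_C/ΔT = 294.35/12.80 = 23.00.
Q̇_max = COP_Carnot × Ẇ = 23.00 × 1.630 kW = 37.48 kW.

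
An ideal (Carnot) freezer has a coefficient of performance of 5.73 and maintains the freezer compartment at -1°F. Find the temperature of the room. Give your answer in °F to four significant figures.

79.05 °F

COP_R = T_C/(T_H − T_C) gives T_H − T_C = T_C/COP.
With T_C = 254.82 K, T_H = 254.82 × (1 + 1/5.73) = 299.29 K.
Converting, 299.29 K = 79.05°F.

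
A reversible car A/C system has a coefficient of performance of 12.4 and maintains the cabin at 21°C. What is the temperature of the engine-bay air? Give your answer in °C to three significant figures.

44.7 °C

COP_R = T_C/(T_H − T_C) gives T_H − T_C = T_C/COP.
With T_C = 294.15 K, T_H = 294.15 × (1 + 1/12.4) = 317.87 K.
Converting, 317.87 K = 44.72°C.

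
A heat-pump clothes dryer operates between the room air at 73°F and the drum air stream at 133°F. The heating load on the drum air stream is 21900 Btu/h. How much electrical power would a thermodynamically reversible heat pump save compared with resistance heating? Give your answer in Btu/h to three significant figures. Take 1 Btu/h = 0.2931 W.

19700 Btu/h

In absolute terms T_C = 295.93 K and T_H = 329.26 K, so ΔT = 33.33 K.
COP_Carnot = T_H/ΔT = 329.26/33.33 = 9.878.
Resistance heating needs Ẇ_res = Q̇_H = 21900 Btu/h; the reversible heat pump needs only Ẇ_hp = Q̇_H/COP = 2217 Btu/h.
Saving = 21900 − 2217 = 19680 Btu/h.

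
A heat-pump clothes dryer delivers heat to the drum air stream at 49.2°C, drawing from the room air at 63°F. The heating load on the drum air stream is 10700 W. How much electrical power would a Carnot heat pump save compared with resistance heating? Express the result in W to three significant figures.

9640 W

In absolute terms T_C = 290.37 K and T_H = 322.35 K, so ΔT = 31.98 K.
COP_Carnot = T_H/ΔT = 322.35/31.98 = 10.08.
Resistance heating needs Ẇ_res = Q̇_H = 10700 W; the reversible heat pump needs only Ẇ_hp = Q̇_H/COP = 1061 W.
Saving = 10700 − 1061 = 9639 W.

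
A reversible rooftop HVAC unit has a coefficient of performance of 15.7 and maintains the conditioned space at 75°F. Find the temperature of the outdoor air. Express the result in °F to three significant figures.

109 °F

COP_R = T_C/(T_H − T_C) gives T_H − T_C = T_C/COP.
With T_C = 297.04 K, T_H = 297.04 × (1 + 1/15.7) = 315.96 K.
Converting, 315.96 K = 109.06°F.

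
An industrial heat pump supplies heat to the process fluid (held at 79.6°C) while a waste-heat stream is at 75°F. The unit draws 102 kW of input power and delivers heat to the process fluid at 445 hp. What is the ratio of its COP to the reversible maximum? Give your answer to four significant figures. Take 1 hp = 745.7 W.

0.5138

Converting, Q̇_H = 445.0 hp = 331.8 kW, so COP_actual = Q̇_H/Ẇ = 331.8/102.0 = 3.253.
In absolute terms T_C = 297.04 K and T_H = 352.75 K, so ΔT = 55.71 K.
COP_Carnot = T_H/ΔT = 352.75/55.71 = 6.332.
η_II = COP_actual/COP_Carnot = 3.253/6.332 = 0.5138.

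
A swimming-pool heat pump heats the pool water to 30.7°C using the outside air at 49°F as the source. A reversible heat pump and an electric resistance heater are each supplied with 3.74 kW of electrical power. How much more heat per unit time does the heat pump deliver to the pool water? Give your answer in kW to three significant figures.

49.7 kW

In absolute terms T_C = 282.59 K and T_H = 303.85 K, so ΔT = 21.26 K.
COP_Carnot = T_H/ΔT = 303.85/21.26 = 14.30.
The heat pump delivers Q̇_H = COP × Ẇ = 53.46 kW; the resistance heater delivers Ẇ = 3.740 kW.
Extra = (COP − 1)·Ẇ = 49.72 kW.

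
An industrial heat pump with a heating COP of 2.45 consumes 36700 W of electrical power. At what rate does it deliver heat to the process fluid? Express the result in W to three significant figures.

89900 W

Q̇_H = COP_HP × Ẇ = 2.45 × 36700 = 89920 W.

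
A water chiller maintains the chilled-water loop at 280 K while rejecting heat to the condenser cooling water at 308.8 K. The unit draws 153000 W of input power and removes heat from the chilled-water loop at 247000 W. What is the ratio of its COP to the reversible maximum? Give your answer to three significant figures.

0.166

COP_actual = Q̇_C/Ẇ = 247000/153000 = 1.614.
The reservoir spacing is ΔT = 308.8 − 280 = 28.80 K.
COP_Carnot = T_C/ΔT = 280.00/28.80 = 9.722.
η_II = COP_actual/COP_Carnot = 1.614/9.722 = 0.1661.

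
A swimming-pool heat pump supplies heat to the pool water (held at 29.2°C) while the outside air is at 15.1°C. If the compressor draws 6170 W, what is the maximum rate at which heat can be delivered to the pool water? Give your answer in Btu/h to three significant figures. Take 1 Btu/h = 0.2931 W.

451000 Btu/h

In absolute terms T_C = 288.25 K and T_H = 302.35 K, so ΔT = 14.10 K.
COP_Carnot = T_H/ΔT = 302.35/14.10 = 21.44.
Q̇_max = COP_Carnot × Ẇ = 21.44 × 6170 W = 132300 W = 451400 Btu/h.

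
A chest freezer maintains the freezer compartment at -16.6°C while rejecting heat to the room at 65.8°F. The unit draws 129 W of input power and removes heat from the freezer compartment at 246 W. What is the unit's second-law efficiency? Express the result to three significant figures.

0.263

COP_actual = Q̇_C/Ẇ = 246.0/129.0 = 1.907.
In absolute terms T_C = 256.55 K and T_H = 291.93 K, so ΔT = 35.38 K.
COP_Carnot = T_C/ΔT = 256.55/35.38 = 7.252.
η_II = COP_actual/COP_Carnot = 1.907/7.252 = 0.2630.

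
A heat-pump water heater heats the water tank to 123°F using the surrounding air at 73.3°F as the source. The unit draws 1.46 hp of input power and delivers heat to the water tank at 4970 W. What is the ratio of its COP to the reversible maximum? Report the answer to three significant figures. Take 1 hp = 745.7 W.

Converting, Q̇_H = 4970 W = 6.665 hp, so COP_actual = Q̇_H/Ẇ = 6.665/1.460 = 4.565.
In absolute terms T_C = 296.09 K and T_H = 323.71 K, so ΔT = 27.61 K.
COP_Carnot = T_H/ΔT = 323.71/27.61 = 11.72.
η_II = COP_actual/COP_Carnot = 4.565/11.72 = 0.3894.

0.389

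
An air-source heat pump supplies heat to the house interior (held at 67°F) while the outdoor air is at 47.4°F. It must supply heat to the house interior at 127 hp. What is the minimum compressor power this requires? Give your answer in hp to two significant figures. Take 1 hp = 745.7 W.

In absolute terms T_C = 281.71 K and T_H = 292.59 K, so ΔT = 10.89 K.
COP_Carnot = T_H/ΔT = 292.59/10.89 = 26.87.
Ẇ_min = Q̇/COP_Carnot = 127.0/26.87 = 4.726 hp.

4.7 hp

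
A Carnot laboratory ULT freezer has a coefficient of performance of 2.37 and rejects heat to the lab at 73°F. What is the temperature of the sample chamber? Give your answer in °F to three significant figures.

For a Carnot refrigerator COP_R = T_C/(T_H − T_C), so T_C = COP·T_H/(1 + COP).
With T_H = 295.93 K, T_C = 2.37 × 295.93/3.370 = 208.12 K.
Converting, 208.12 K = -85.06°F.

-85.1 °F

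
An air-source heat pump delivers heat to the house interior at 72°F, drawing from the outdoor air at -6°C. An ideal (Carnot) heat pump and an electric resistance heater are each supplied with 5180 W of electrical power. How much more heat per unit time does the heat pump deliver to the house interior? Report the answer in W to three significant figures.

In absolute terms T_C = 267.15 K and T_H = 295.37 K, so ΔT = 28.22 K.
COP_Carnot = T_H/ΔT = 295.37/28.22 = 10.47.
The heat pump delivers Q̇_H = COP × Ẇ = 54210 W; the resistance heater delivers Ẇ = 5180 W.
Extra = (COP − 1)·Ẇ = 49030 W.

49000 W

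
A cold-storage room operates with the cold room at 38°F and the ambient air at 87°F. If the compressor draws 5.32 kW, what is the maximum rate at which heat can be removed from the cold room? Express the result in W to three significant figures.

54000 W

In absolute terms T_C = 276.48 K and T_H = 303.71 K, so ΔT = 27.22 K.
COP_Carnot = T_C/ΔT = 276.48/27.22 = 10.16.
Q̇_max = COP_Carnot × Ẇ = 10.16 × 5.320 kW = 54.03 kW = 54030 W.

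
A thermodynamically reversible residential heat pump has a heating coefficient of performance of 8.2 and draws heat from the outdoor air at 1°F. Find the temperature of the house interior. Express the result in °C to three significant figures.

COP_HP = T_H/(T_H − T_C) rearranges to T_H = COP·T_C/(COP − 1).
With T_C = 255.93 K, T_H = 8.2 × 255.93/7.200 = 291.47 K.
Converting, 291.47 K = 18.32°C.

18.3 °C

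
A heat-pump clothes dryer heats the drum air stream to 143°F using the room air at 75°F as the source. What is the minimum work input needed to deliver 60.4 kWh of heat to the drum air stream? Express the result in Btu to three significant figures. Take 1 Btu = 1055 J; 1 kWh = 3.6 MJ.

23300 Btu

In absolute terms T_C = 297.04 K and T_H = 334.82 K, so ΔT = 37.78 K.
The reversible limit is COP_HP = T_H/ΔT = 8.863, so W_min = Q_H/COP = Q_H·ΔT/T_H.
W_min = 60.40 × 37.78/334.82 = 6.815 kWh = 23250 Btu.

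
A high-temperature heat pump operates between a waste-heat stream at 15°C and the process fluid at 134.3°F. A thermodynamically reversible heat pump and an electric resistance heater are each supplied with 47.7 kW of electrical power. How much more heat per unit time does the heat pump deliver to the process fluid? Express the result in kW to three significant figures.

In absolute terms T_C = 288.15 K and T_H = 329.98 K, so ΔT = 41.83 K.
COP_Carnot = T_H/ΔT = 329.98/41.83 = 7.888.
The heat pump delivers Q̇_H = COP × Ẇ = 376.3 kW; the resistance heater delivers Ẇ = 47.70 kW.
Extra = (COP − 1)·Ẇ = 328.6 kW.

329 kW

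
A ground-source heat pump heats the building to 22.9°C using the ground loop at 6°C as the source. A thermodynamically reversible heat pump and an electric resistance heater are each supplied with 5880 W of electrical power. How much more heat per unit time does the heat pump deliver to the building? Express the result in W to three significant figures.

In absolute terms T_C = 279.15 K and T_H = 296.05 K, so ΔT = 16.90 K.
COP_Carnot = T_H/ΔT = 296.05/16.90 = 17.52.
The heat pump delivers Q̇_H = COP × Ẇ = 103000 W; the resistance heater delivers Ẇ = 5880 W.
Extra = (COP − 1)·Ẇ = 97120 W.

97100 W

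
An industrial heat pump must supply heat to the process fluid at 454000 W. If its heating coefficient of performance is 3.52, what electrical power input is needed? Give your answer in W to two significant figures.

Ẇ = Q̇_H/COP_HP = 454000/3.52 = 129000 W.

130000 W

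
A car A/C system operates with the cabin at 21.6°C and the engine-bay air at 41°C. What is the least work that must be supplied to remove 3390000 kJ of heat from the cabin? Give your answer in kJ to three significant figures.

In absolute terms T_C = 294.75 K and T_H = 314.15 K, so ΔT = 19.40 K.
The reversible limit is COP_R = T_C/ΔT = 15.19, so W_min = Q_C/COP = Q_C·ΔT/T_C.
W_min = 3390000 × 19.40/294.75 = 223100 kJ.

223000 kJ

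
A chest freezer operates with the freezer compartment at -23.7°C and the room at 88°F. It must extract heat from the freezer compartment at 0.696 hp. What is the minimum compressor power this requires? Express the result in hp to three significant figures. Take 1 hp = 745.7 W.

In absolute terms T_C = 249.45 K and T_H = 304.26 K, so ΔT = 54.81 K.
COP_Carnot = T_C/ΔT = 249.45/54.81 = 4.551.
Ẇ_min = Q̇/COP_Carnot = 0.6960/4.551 = 0.1529 hp.

0.153 hp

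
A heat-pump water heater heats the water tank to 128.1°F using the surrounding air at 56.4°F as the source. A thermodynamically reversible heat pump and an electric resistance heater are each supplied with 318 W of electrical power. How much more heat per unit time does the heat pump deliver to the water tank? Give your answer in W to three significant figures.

2290 W

In absolute terms T_C = 286.71 K and T_H = 326.54 K, so ΔT = 39.83 K.
COP_Carnot = T_H/ΔT = 326.54/39.83 = 8.198.
The heat pump delivers Q̇_H = COP × Ẇ = 2607 W; the resistance heater delivers Ẇ = 318.0 W.
Extra = (COP − 1)·Ẇ = 2289 W.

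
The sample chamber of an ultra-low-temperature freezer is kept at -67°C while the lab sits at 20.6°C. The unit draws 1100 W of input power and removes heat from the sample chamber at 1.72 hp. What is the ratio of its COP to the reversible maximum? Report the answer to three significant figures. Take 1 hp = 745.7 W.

0.495

Converting, Q̇_C = 1.720 hp = 1283 W, so COP_actual = Q̇_C/Ẇ = 1283/1100 = 1.166.
In absolute terms T_C = 206.15 K and T_H = 293.75 K, so ΔT = 87.60 K.
COP_Carnot = T_C/ΔT = 206.15/87.60 = 2.353.
η_II = COP_actual/COP_Carnot = 1.166/2.353 = 0.4955.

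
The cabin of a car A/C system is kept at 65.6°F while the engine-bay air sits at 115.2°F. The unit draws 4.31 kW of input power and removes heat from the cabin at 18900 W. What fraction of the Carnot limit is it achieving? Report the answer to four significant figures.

Converting, Q̇_C = 18900 W = 18.90 kW, so COP_actual = Q̇_C/Ẇ = 18.90/4.310 = 4.385.
In absolute terms T_C = 291.82 K and T_H = 319.37 K, so ΔT = 27.56 K.
COP_Carnot = T_C/ΔT = 291.82/27.56 = 10.59.
η_II = COP_actual/COP_Carnot = 4.385/10.59 = 0.4141.

0.4141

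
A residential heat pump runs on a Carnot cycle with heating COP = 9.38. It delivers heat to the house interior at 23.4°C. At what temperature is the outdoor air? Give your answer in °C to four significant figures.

-8.215 °C

COP_HP = T_H/(T_H − T_C) gives T_H − T_C = T_H/COP.
With T_H = 296.55 K, T_C = 296.55 × (1 − 1/9.38) = 264.93 K.
Converting, 264.93 K = -8.22°C.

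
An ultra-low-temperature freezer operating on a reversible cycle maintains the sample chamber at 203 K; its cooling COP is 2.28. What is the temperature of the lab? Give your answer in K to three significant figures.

292 K

COP_R = T_C/(T_H − T_C) gives T_H − T_C = T_C/COP.
With T_C = 203.00 K, T_H = 203.00 × (1 + 1/2.28) = 292.04 K.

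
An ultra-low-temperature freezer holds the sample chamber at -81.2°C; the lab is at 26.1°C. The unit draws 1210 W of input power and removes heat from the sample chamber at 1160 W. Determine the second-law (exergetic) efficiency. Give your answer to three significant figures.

COP_actual = Q̇_C/Ẇ = 1160/1210 = 0.9587.
In absolute terms T_C = 191.95 K and T_H = 299.25 K, so ΔT = 107.3 K.
COP_Carnot = T_C/ΔT = 191.95/107.3 = 1.789.
η_II = COP_actual/COP_Carnot = 0.9587/1.789 = 0.5359.

0.536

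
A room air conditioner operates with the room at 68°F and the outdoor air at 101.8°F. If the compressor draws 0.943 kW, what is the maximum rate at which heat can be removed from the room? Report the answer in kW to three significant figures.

14.7 kW

In absolute terms T_C = 293.15 K and T_H = 311.93 K, so ΔT = 18.78 K.
COP_Carnot = T_C/ΔT = 293.15/18.78 = 15.61.
Q̇_max = COP_Carnot × Ẇ = 15.61 × 0.9430 kW = 14.72 kW.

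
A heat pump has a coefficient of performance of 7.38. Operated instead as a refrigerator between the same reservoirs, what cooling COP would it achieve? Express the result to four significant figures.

6.380

Since Q_H = Q_C + W for any cycle, COP_R = Q_C/W = Q_H/W − 1.
COP_R = 7.38 − 1 = 6.38.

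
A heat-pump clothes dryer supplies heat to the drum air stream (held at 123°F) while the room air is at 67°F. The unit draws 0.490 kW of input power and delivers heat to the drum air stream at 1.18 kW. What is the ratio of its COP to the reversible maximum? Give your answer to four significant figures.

0.2314

COP_actual = Q̇_H/Ẇ = 1.180/0.4900 = 2.408.
In absolute terms T_C = 292.59 K and T_H = 323.71 K, so ΔT = 31.11 K.
COP_Carnot = T_H/ΔT = 323.71/31.11 = 10.40.
η_II = COP_actual/COP_Carnot = 2.408/10.40 = 0.2314.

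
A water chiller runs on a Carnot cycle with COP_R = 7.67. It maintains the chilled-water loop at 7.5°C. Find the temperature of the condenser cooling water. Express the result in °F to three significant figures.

111 °F

COP_R = T_C/(T_H − T_C) gives T_H − T_C = T_C/COP.
With T_C = 280.65 K, T_H = 280.65 × (1 + 1/7.67) = 317.24 K.
Converting, 317.24 K = 111.36°F.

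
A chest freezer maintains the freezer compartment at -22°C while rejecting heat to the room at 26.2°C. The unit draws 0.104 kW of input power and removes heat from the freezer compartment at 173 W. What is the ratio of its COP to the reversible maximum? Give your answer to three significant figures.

0.319

Converting, Q̇_C = 173.0 W = 0.1730 kW, so COP_actual = Q̇_C/Ẇ = 0.1730/0.1040 = 1.663.
In absolute terms T_C = 251.15 K and T_H = 299.35 K, so ΔT = 48.20 K.
COP_Carnot = T_C/ΔT = 251.15/48.20 = 5.211.
η_II = COP_actual/COP_Carnot = 1.663/5.211 = 0.3192.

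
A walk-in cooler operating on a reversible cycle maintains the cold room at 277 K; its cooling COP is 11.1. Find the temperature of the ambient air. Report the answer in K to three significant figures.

302 K

COP_R = T_C/(T_H − T_C) gives T_H − T_C = T_C/COP.
With T_C = 277.00 K, T_H = 277.00 × (1 + 1/11.1) = 301.95 K.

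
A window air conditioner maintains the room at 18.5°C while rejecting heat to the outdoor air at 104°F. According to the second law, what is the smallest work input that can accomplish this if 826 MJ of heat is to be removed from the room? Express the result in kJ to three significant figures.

In absolute terms T_C = 291.65 K and T_H = 313.15 K, so ΔT = 21.50 K.
The reversible limit is COP_R = T_C/ΔT = 13.57, so W_min = Q_C/COP = Q_C·ΔT/T_C.
W_min = 826.0 × 21.50/291.65 = 60.89 MJ = 60890 kJ.

60900 kJ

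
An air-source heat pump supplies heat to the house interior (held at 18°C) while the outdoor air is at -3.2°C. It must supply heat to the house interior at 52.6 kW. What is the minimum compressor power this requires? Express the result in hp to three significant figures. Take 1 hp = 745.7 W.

5.14 hp

In absolute terms T_C = 269.95 K and T_H = 291.15 K, so ΔT = 21.20 K.
COP_Carnot = T_H/ΔT = 291.15/21.20 = 13.73.
Ẇ_min = Q̇/COP_Carnot = 52.60/13.73 = 3.830 kW = 5.136 hp.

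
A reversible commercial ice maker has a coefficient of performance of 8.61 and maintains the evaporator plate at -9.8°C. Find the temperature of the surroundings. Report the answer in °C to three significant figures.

COP_R = T_C/(T_H − T_C) gives T_H − T_C = T_C/COP.
With T_C = 263.35 K, T_H = 263.35 × (1 + 1/8.61) = 293.94 K.
Converting, 293.94 K = 20.79°C.

20.8 °C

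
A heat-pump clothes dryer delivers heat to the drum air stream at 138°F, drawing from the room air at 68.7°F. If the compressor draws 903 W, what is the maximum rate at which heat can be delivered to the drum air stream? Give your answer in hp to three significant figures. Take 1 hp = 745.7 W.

10.4 hp

In absolute terms T_C = 293.54 K and T_H = 332.04 K, so ΔT = 38.50 K.
COP_Carnot = T_H/ΔT = 332.04/38.50 = 8.624.
Q̇_max = COP_Carnot × Ẇ = 8.624 × 903.0 W = 7788 W = 10.44 hp.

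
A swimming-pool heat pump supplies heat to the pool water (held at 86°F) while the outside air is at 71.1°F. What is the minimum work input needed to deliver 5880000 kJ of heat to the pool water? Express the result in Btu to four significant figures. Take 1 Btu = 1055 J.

152200 Btu

In absolute terms T_C = 294.87 K and T_H = 303.15 K, so ΔT = 8.278 K.
The reversible limit is COP_HP = T_H/ΔT = 36.62, so W_min = Q_H/COP = Q_H·ΔT/T_H.
W_min = 5880000 × 8.278/303.15 = 160600 kJ = 152200 Btu.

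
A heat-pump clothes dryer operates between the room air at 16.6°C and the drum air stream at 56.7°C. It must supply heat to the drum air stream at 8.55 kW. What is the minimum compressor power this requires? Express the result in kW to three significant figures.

In absolute terms T_C = 289.75 K and T_H = 329.85 K, so ΔT = 40.10 K.
COP_Carnot = T_H/ΔT = 329.85/40.10 = 8.226.
Ẇ_min = Q̇/COP_Carnot = 8.550/8.226 = 1.039 kW.

1.04 kW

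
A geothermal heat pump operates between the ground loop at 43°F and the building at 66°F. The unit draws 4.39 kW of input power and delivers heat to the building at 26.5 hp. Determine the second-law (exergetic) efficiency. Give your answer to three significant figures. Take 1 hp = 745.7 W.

Converting, Q̇_H = 26.50 hp = 19.76 kW, so COP_actual = Q̇_H/Ẇ = 19.76/4.390 = 4.501.
In absolute terms T_C = 279.26 K and T_H = 292.04 K, so ΔT = 12.78 K.
COP_Carnot = T_H/ΔT = 292.04/12.78 = 22.86.
η_II = COP_actual/COP_Carnot = 4.501/22.86 = 0.1970.

0.197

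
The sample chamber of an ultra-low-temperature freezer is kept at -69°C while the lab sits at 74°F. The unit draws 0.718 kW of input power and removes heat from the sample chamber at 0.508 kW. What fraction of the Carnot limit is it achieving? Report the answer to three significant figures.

0.320

COP_actual = Q̇_C/Ẇ = 0.5080/0.7180 = 0.7075.
In absolute terms T_C = 204.15 K and T_H = 296.48 K, so ΔT = 92.33 K.
COP_Carnot = T_C/ΔT = 204.15/92.33 = 2.211.
η_II = COP_actual/COP_Carnot = 0.7075/2.211 = 0.3200.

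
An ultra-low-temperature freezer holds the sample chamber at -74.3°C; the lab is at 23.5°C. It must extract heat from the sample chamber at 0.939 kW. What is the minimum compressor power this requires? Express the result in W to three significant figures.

In absolute terms T_C = 198.85 K and T_H = 296.65 K, so ΔT = 97.80 K.
COP_Carnot = T_C/ΔT = 198.85/97.80 = 2.033.
Ẇ_min = Q̇/COP_Carnot = 0.9390/2.033 = 0.4618 kW = 461.8 W.

462 W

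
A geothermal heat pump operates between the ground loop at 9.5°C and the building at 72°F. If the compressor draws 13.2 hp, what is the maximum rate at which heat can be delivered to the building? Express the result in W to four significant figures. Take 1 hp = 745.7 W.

In absolute terms T_C = 282.65 K and T_H = 295.37 K, so ΔT = 12.72 K.
COP_Carnot = T_H/ΔT = 295.37/12.72 = 23.22.
Q̇_max = COP_Carnot × Ẇ = 23.22 × 13.20 hp = 306.5 hp = 228500 W.

228500 W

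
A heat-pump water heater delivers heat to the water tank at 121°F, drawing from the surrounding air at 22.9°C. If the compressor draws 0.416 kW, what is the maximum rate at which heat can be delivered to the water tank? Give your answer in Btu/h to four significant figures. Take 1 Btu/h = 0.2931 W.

17250 Btu/h

In absolute terms T_C = 296.05 K and T_H = 322.59 K, so ΔT = 26.54 K.
COP_Carnot = T_H/ΔT = 322.59/26.54 = 12.15.
Q̇_max = COP_Carnot × Ẇ = 12.15 × 0.4160 kW = 5.056 kW = 17250 Btu/h.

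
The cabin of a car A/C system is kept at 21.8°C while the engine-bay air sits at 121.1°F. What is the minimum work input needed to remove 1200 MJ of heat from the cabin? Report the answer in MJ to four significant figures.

112.7 MJ

In absolute terms T_C = 294.95 K and T_H = 322.65 K, so ΔT = 27.70 K.
The reversible limit is COP_R = T_C/ΔT = 10.65, so W_min = Q_C/COP = Q_C·ΔT/T_C.
W_min = 1200 × 27.70/294.95 = 112.7 MJ.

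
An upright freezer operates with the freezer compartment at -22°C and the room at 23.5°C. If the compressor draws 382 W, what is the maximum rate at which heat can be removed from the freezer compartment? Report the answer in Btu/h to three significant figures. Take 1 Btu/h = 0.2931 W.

7190 Btu/h

In absolute terms T_C = 251.15 K and T_H = 296.65 K, so ΔT = 45.50 K.
COP_Carnot = T_C/ΔT = 251.15/45.50 = 5.520.
Q̇_max = COP_Carnot × Ẇ = 5.520 × 382.0 W = 2109 W = 7194 Btu/h.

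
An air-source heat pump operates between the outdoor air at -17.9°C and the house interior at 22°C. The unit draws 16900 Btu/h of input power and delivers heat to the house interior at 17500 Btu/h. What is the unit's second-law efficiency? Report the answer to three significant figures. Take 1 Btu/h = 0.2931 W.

0.140

COP_actual = Q̇_H/Ẇ = 17500/16900 = 1.036.
In absolute terms T_C = 255.25 K and T_H = 295.15 K, so ΔT = 39.90 K.
COP_Carnot = T_H/ΔT = 295.15/39.90 = 7.397.
η_II = COP_actual/COP_Carnot = 1.036/7.397 = 0.1400.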